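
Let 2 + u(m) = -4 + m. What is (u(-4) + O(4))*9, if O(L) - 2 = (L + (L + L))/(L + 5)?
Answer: -60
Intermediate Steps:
O(L) = 2 + 3*L/(5 + L) (O(L) = 2 + (L + (L + L))/(L + 5) = 2 + (L + 2*L)/(5 + L) = 2 + (3*L)/(5 + L) = 2 + 3*L/(5 + L))
u(m) = -6 + m (u(m) = -2 + (-4 + m) = -6 + m)
(u(-4) + O(4))*9 = ((-6 - 4) + 5*(2 + 4)/(5 + 4))*9 = (-10 + 5*6/9)*9 = (-10 + 5*(1/9)*6)*9 = (-10 + 10/3)*9 = -20/3*9 = -60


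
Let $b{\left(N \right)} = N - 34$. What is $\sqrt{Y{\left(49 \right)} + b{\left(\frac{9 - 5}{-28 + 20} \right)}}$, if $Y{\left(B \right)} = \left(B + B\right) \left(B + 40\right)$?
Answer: $\frac{5 \sqrt{1390}}{2} \approx 93.207$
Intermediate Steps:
$b{\left(N \right)} = -34 + N$ ($b{\left(N \right)} = N - 34 = -34 + N$)
$Y{\left(B \right)} = 2 B \left(40 + B\right)$
$\sqrt{Y{\left(49 \right)} + b{\left(\frac{9 - 5}{-28 + 20} \right)}} = \sqrt{2 \cdot 49 \left(40 + 49\right) - \left(34 - \frac{9 - 5}{-28 + 20}\right)} = \sqrt{2 \cdot 49 \cdot 89 - \left(34 - \frac{4}{-8}\right)} = \sqrt{8722 + \left(-34 + 4 \left(- \frac{1}{8}\right)\right)} = \sqrt{8722 - \frac{69}{2}} = \sqrt{\frac{17375}{2}} = \frac{5 \sqrt{1390}}{2}$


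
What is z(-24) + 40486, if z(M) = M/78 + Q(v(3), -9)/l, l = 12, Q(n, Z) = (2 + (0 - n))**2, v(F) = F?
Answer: 6315781/156 ≈ 40486.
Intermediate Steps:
Q(n, Z) = (2 - n)**2
z(M) = 1/12 + M/78 (z(M) = M/78 + (-2 + 3)**2/12 = M*(1/78) + 1**2*(1/12) = M/78 + 1*(1/12) = M/78 + 1/12 = 1/12 + M/78)
z(-24) + 40486 = (1/12 + (1/78)*(-24)) + 40486 = (1/12 - 4/13) + 40486 = -35/156 + 40486 = 6315781/156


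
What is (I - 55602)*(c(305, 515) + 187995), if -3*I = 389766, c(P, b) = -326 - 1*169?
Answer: -34785750000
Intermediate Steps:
c(P, b) = -495 (c(P, b) = -326 - 169 = -495)
I = -129922 (I = -1/3*389766 = -129922)
(I - 55602)*(c(305, 515) + 187995) = (-129922 - 55602)*(-495 + 187995) = -185524*187500 = -34785750000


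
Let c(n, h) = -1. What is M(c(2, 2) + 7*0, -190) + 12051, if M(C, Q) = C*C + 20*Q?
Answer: 8252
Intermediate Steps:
M(C, Q) = C² + 20*Q
M(c(2, 2) + 7*0, -190) + 12051 = ((-1 + 7*0)² + 20*(-190)) + 12051 = ((-1 + 0)² - 3800) + 12051 = ((-1)² - 3800) + 12051 = (1 - 3800) + 12051 = -3799 + 12051 = 8252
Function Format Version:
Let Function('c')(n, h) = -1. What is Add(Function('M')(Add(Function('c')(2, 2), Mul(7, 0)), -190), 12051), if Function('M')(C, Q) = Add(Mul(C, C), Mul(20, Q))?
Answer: 8252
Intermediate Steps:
Function('M')(C, Q) = Add(Pow(C, 2), Mul(20, Q))
Add(Function('M')(Add(Function('c')(2, 2), Mul(7, 0)), -190), 12051) = Add(Add(Pow(Add(-1, Mul(7, 0)), 2), Mul(20, -190)), 12051) = Add(Add(Pow(Add(-1, 0), 2), -3800), 12051) = Add(Add(Pow(-1, 2), -3800), 12051) = Add(Add(1, -3800), 12051) = Add(-3799, 12051) = 8252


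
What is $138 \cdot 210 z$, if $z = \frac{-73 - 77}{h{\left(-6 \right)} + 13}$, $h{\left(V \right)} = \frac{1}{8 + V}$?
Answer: $-322000$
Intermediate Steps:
$z = - \frac{100}{9}$ ($z = \frac{-73 - 77}{\frac{1}{8 - 6} + 13} = - \frac{150}{\frac{1}{2} + 13} = - \frac{150}{\frac{27}{2}} = \left(-150\right) \frac{2}{27} = - \frac{100}{9} \approx -11.111$)
$138 \cdot 210 z = 138 \cdot 210 \left(- \frac{100}{9}\right) = 28980 \left(- \frac{100}{9}\right) = -322000$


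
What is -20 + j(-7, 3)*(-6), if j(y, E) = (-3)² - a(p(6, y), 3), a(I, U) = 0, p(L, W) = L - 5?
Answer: -74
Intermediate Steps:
p(L, W) = -5 + L
j(y, E) = 9 (j(y, E) = (-3)² - 1*0 = 9 + 0 = 9)
-20 + j(-7, 3)*(-6) = -20 + 9*(-6) = -20 - 54 = -74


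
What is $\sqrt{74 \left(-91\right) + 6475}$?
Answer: $i \sqrt{259} \approx 16.093 i$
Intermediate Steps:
$\sqrt{74 \left(-91\right) + 6475} = \sqrt{-6734 + 6475} = \sqrt{-259} = i \sqrt{259}$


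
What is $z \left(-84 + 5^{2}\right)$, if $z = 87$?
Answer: $-5133$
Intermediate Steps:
$z \left(-84 + 5^{2}\right) = 87 \left(-84 + 5^{2}\right) = 87 \left(-84 + 25\right) = 87 \left(-59\right) = -5133$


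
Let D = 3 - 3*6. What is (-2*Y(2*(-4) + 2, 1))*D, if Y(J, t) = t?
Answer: 30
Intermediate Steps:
D = -15 (D = 3 - 18 = -15)
(-2*Y(2*(-4) + 2, 1))*D = -2*1*(-15) = -2*(-15) = 30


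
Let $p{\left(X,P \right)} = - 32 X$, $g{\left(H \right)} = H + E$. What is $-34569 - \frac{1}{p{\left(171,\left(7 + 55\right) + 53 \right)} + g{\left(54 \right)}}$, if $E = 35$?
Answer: $- \frac{186084926}{5383} \approx -34569.0$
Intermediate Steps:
$g{\left(H \right)} = 35 + H$ ($g{\left(H \right)} = H + 35 = 35 + H$)
$-34569 - \frac{1}{p{\left(171,\left(7 + 55\right) + 53 \right)} + g{\left(54 \right)}} = -34569 - \frac{1}{\left(-32\right) 171 + \left(35 + 54\right)} = -34569 - \frac{1}{-5472 + 89} = -34569 - \frac{1}{-5383} = -34569 - - \frac{1}{5383} = -34569 + \frac{1}{5383} = - \frac{186084926}{5383}$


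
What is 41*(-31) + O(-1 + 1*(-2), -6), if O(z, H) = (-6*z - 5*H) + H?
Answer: -1229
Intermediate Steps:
O(z, H) = -6*z - 4*H
41*(-31) + O(-1 + 1*(-2), -6) = 41*(-31) + (-6*(-1 + 1*(-2)) - 4*(-6)) = -1271 + (-6*(-1 - 2) + 24) = -1271 + (-6*(-3) + 24) = -1271 + (18 + 24) = -1271 + 42 = -1229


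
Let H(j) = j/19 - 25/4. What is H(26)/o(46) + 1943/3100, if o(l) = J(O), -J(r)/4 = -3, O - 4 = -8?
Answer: 155479/706800 ≈ 0.21998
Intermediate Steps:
O = -4 (O = 4 - 8 = -4)
J(r) = 12 (J(r) = -4*(-3) = 12)
H(j) = -25/4 + j/19 (H(j) = j*(1/19) - 25*1/4 = j/19 - 25/4 = -25/4 + j/19)
o(l) = 12
H(26)/o(46) + 1943/3100 = (-25/4 + (1/19)*26)/12 + 1943/3100 = (-25/4 + 26/19)*(1/12) + 1943*(1/3100) = -371/76*1/12 + 1943/3100 = -371/912 + 1943/3100 = 155479/706800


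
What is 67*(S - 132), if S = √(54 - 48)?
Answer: -8844 + 67*√6 ≈ -8679.9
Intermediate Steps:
S = √6 ≈ 2.4495
67*(S - 132) = 67*(√6 - 132) = 67*(-132 + √6) = -8844 + 67*√6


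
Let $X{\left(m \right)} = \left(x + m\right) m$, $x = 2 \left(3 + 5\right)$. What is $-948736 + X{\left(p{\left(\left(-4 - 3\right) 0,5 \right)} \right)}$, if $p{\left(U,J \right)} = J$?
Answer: $-948631$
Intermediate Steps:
$x = 16$ ($x = 2 \cdot 8 = 16$)
$X{\left(m \right)} = m \left(16 + m\right)$ ($X{\left(m \right)} = \left(16 + m\right) m = m \left(16 + m\right)$)
$-948736 + X{\left(p{\left(\left(-4 - 3\right) 0,5 \right)} \right)} = -948736 + 5 \left(16 + 5\right) = -948736 + 5 \cdot 21 = -948736 + 105 = -948631$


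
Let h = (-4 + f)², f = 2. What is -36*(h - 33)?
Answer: 1044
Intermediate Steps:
h = 4 (h = (-4 + 2)² = (-2)² = 4)
-36*(h - 33) = -36*(4 - 33) = -36*(-29) = 1044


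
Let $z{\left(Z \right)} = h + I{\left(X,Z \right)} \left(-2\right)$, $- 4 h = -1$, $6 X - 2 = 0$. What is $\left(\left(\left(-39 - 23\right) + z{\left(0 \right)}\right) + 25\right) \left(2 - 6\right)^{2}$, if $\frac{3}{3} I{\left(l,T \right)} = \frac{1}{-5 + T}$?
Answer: $- \frac{2908}{5} \approx -581.6$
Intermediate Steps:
$X = \frac{1}{3}$ ($X = \frac{1}{3} + \frac{1}{6} \cdot 0 = \frac{1}{3} + 0 = \frac{1}{3} \approx 0.33333$)
$h = \frac{1}{4}$ ($h = \left(- \frac{1}{4}\right) \left(-1\right) = \frac{1}{4} \approx 0.25$)
$I{\left(l,T \right)} = \frac{1}{-5 + T}$
$z{\left(Z \right)} = \frac{1}{4} - \frac{2}{-5 + Z}$ ($z{\left(Z \right)} = \frac{1}{4} + \frac{1}{-5 + Z} \left(-2\right) = \frac{1}{4} - \frac{2}{-5 + Z}$)
$\left(\left(\left(-39 - 23\right) + z{\left(0 \right)}\right) + 25\right) \left(2 - 6\right)^{2} = \left(\left(\left(-39 - 23\right) + \frac{-13 + 0}{4 \left(-5 + 0\right)}\right) + 25\right) \left(2 - 6\right)^{2} = \left(\left(-62 + \frac{1}{4} \frac{1}{-5} \left(-13\right)\right) + 25\right) \left(-4\right)^{2} = \left(\left(-62 + \frac{1}{4} \left(- \frac{1}{5}\right) \left(-13\right)\right) + 25\right) 16 = \left(\left(-62 + \frac{13}{20}\right) + 25\right) 16 = \left(- \frac{1227}{20} + 25\right) 16 = \left(- \frac{727}{20}\right) 16 = - \frac{2908}{5}$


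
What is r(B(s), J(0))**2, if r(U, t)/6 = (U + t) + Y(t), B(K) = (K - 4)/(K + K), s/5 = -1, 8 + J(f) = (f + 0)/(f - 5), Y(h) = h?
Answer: 205209/25 ≈ 8208.4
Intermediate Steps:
J(f) = -8 + f/(-5 + f) (J(f) = -8 + (f + 0)/(f - 5) = -8 + f/(-5 + f))
s = -5 (s = 5*(-1) = -5)
B(K) = (-4 + K)/(2*K) (B(K) = (-4 + K)/((2*K)) = (-4 + K)*(1/(2*K)) = (-4 + K)/(2*K))
r(U, t) = 6*U + 12*t (r(U, t) = 6*((U + t) + t) = 6*(U + 2*t) = 6*U + 12*t)
r(B(s), J(0))**2 = (6*((1/2)*(-4 - 5)/(-5)) + 12*((40 - 7*0)/(-5 + 0)))**2 = (6*((1/2)*(-1/5)*(-9)) + 12*((40 + 0)/(-5)))**2 = (6*(9/10) + 12*(-1/5*40))**2 = (27/5 + 12*(-8))**2 = (27/5 - 96)**2 = (-453/5)**2 = 205209/25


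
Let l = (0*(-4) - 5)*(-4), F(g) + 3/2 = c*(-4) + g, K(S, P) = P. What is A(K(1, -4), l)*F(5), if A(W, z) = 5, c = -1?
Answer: 75/2 ≈ 37.500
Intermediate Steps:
F(g) = 5/2 + g (F(g) = -3/2 + (-1*(-4) + g) = -3/2 + (4 + g) = 5/2 + g)
l = 20 (l = (0 - 5)*(-4) = -5*(-4) = 20)
A(K(1, -4), l)*F(5) = 5*(5/2 + 5) = 5*(15/2) = 75/2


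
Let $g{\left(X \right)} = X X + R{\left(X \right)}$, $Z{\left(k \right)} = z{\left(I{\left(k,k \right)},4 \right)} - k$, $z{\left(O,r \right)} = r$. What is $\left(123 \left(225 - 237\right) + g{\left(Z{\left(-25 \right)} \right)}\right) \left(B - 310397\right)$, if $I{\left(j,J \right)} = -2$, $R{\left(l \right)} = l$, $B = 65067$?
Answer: $148669980$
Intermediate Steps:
$Z{\left(k \right)} = 4 - k$
$g{\left(X \right)} = X + X^{2}$ ($g{\left(X \right)} = X X + X = X^{2} + X = X + X^{2}$)
$\left(123 \left(225 - 237\right) + g{\left(Z{\left(-25 \right)} \right)}\right) \left(B - 310397\right) = \left(123 \left(225 - 237\right) + \left(4 - -25\right) \left(1 + \left(4 - -25\right)\right)\right) \left(65067 - 310397\right) = \left(123 \left(-12\right) + \left(4 + 25\right) \left(1 + \left(4 + 25\right)\right)\right) \left(-245330\right) = \left(-1476 + 29 \left(1 + 29\right)\right) \left(-245330\right) = \left(-1476 + 29 \cdot 30\right) \left(-245330\right) = \left(-1476 + 870\right) \left(-245330\right) = \left(-606\right) \left(-245330\right) = 148669980$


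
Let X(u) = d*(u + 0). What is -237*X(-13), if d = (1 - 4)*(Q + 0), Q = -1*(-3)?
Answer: -27729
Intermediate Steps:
Q = 3
d = -9 (d = (1 - 4)*(3 + 0) = -3*3 = -9)
X(u) = -9*u (X(u) = -9*(u + 0) = -9*u)
-237*X(-13) = -(-2133)*(-13) = -237*117 = -27729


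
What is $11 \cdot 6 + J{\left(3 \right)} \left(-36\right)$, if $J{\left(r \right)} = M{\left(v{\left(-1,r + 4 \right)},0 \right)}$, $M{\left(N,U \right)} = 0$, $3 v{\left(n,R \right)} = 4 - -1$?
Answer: $66$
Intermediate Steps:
$v{\left(n,R \right)} = \frac{5}{3}$ ($v{\left(n,R \right)} = \frac{4 - -1}{3} = \frac{4 + 1}{3} = \frac{1}{3} \cdot 5 = \frac{5}{3}$)
$J{\left(r \right)} = 0$
$11 \cdot 6 + J{\left(3 \right)} \left(-36\right) = 11 \cdot 6 + 0 \left(-36\right) = 66 + 0 = 66$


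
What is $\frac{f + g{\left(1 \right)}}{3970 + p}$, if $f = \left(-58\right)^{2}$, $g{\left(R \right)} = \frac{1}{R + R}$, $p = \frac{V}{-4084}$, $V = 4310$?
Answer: $\frac{6870309}{8104585} \approx 0.84771$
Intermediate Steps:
$p = - \frac{2155}{2042}$ ($p = \frac{4310}{-4084} = 4310 \left(- \frac{1}{4084}\right) = - \frac{2155}{2042} \approx -1.0553$)
$g{\left(R \right)} = \frac{1}{2 R}$
$f = 3364$
$\frac{f + g{\left(1 \right)}}{3970 + p} = \frac{3364 + \frac{1}{2 \cdot 1}}{3970 - \frac{2155}{2042}} = \frac{3364 + \frac{1}{2} \cdot 1}{\frac{8104585}{2042}} = \left(3364 + \frac{1}{2}\right) \frac{2042}{8104585} = \frac{6729}{2} \cdot \frac{2042}{8104585} = \frac{6870309}{8104585}$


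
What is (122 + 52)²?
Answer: 30276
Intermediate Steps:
(122 + 52)² = 174² = 30276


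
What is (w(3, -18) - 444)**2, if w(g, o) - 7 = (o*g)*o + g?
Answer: 289444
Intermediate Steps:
w(g, o) = 7 + g + g*o**2 (w(g, o) = 7 + ((o*g)*o + g) = 7 + ((g*o)*o + g) = 7 + (g*o**2 + g) = 7 + (g + g*o**2) = 7 + g + g*o**2)
(w(3, -18) - 444)**2 = ((7 + 3 + 3*(-18)**2) - 444)**2 = ((7 + 3 + 3*324) - 444)**2 = ((7 + 3 + 972) - 444)**2 = (982 - 444)**2 = 538**2 = 289444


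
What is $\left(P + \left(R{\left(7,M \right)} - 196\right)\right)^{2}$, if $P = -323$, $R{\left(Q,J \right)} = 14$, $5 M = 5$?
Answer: $255025$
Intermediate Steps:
$M = 1$ ($M = \frac{1}{5} \cdot 5 = 1$)
$\left(P + \left(R{\left(7,M \right)} - 196\right)\right)^{2} = \left(-323 + \left(14 - 196\right)\right)^{2} = \left(-323 - 182\right)^{2} = \left(-505\right)^{2} = 255025$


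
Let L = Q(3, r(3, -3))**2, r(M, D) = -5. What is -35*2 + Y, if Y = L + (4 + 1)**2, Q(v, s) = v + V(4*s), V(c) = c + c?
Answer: 1324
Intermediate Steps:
V(c) = 2*c
Q(v, s) = v + 8*s (Q(v, s) = v + 2*(4*s) = v + 8*s)
L = 1369 (L = (3 + 8*(-5))**2 = (3 - 40)**2 = (-37)**2 = 1369)
Y = 1394 (Y = 1369 + (4 + 1)**2 = 1369 + 5**2 = 1369 + 25 = 1394)
-35*2 + Y = -35*2 + 1394 = -70 + 1394 = 1324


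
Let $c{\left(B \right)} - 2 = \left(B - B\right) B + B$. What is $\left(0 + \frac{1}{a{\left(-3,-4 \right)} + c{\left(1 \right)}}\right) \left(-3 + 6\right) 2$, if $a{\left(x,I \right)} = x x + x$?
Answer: $\frac{2}{3} \approx 0.66667$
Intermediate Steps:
$c{\left(B \right)} = 2 + B$ ($c{\left(B \right)} = 2 + \left(\left(B - B\right) B + B\right) = 2 + \left(0 B + B\right) = 2 + \left(0 + B\right) = 2 + B$)
$a{\left(x,I \right)} = x + x^{2}$ ($a{\left(x,I \right)} = x^{2} + x = x + x^{2}$)
$\left(0 + \frac{1}{a{\left(-3,-4 \right)} + c{\left(1 \right)}}\right) \left(-3 + 6\right) 2 = \left(0 + \frac{1}{- 3 \left(1 - 3\right) + \left(2 + 1\right)}\right) \left(-3 + 6\right) 2 = \left(0 + \frac{1}{\left(-3\right) \left(-2\right) + 3}\right) 3 \cdot 2 = \left(0 + \frac{1}{6 + 3}\right) 6 = \left(0 + \frac{1}{9}\right) 6 = \frac{1}{9} \cdot 6 = \frac{2}{3}$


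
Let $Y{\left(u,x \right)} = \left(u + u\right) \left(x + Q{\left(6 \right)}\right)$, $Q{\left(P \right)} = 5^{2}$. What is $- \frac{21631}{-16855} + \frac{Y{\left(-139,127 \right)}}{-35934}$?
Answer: $\frac{744756617}{302833785} \approx 2.4593$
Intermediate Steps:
$Q{\left(P \right)} = 25$
$Y{\left(u,x \right)} = 2 u \left(25 + x\right)$ ($Y{\left(u,x \right)} = \left(u + u\right) \left(x + 25\right) = 2 u \left(25 + x\right)$)
$- \frac{21631}{-16855} + \frac{Y{\left(-139,127 \right)}}{-35934} = - \frac{21631}{-16855} + \frac{2 \left(-139\right) \left(25 + 127\right)}{-35934} = \left(-21631\right) \left(- \frac{1}{16855}\right) + 2 \left(-139\right) 152 \left(- \frac{1}{35934}\right) = \frac{21631}{16855} - - \frac{21128}{17967} = \frac{21631}{16855} + \frac{21128}{17967} = \frac{744756617}{302833785}$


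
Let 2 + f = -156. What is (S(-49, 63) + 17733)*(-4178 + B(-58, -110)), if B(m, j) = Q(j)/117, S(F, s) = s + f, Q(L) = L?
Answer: -8623853168/117 ≈ -7.3708e+7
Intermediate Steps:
f = -158 (f = -2 - 156 = -158)
S(F, s) = -158 + s (S(F, s) = s - 158 = -158 + s)
B(m, j) = j/117
(S(-49, 63) + 17733)*(-4178 + B(-58, -110)) = ((-158 + 63) + 17733)*(-4178 + (1/117)*(-110)) = (-95 + 17733)*(-4178 - 110/117) = 17638*(-488936/117) = -8623853168/117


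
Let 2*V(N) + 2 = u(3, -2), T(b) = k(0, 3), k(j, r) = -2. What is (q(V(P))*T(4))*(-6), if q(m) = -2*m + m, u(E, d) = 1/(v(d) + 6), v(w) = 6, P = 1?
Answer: 23/2 ≈ 11.500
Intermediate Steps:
T(b) = -2
u(E, d) = 1/12 (u(E, d) = 1/(6 + 6) = 1/12)
V(N) = -23/24 (V(N) = -1 + (1/2)*(1/12) = -1 + 1/24 = -23/24)
q(m) = -m
(q(V(P))*T(4))*(-6) = (-1*(-23/24)*(-2))*(-6) = ((23/24)*(-2))*(-6) = -23/12*(-6) = 23/2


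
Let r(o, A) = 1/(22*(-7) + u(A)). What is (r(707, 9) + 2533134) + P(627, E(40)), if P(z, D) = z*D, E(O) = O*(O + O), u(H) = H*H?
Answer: 331385981/73 ≈ 4.5395e+6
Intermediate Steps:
u(H) = H²
r(o, A) = 1/(-154 + A²) (r(o, A) = 1/(22*(-7) + A²) = 1/(-154 + A²))
E(O) = 2*O² (E(O) = O*(2*O) = 2*O²)
P(z, D) = D*z
(r(707, 9) + 2533134) + P(627, E(40)) = (1/(-154 + 9²) + 2533134) + (2*40²)*627 = (1/(-154 + 81) + 2533134) + (2*1600)*627 = (1/(-73) + 2533134) + 3200*627 = (-1/73 + 2533134) + 2006400 = 184918781/73 + 2006400 = 331385981/73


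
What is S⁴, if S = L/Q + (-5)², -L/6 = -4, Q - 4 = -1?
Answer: 1185921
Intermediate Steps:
Q = 3 (Q = 4 - 1 = 3)
L = 24 (L = -6*(-4) = 24)
S = 33 (S = 24/3 + (-5)² = 24*(⅓) + 25 = 8 + 25 = 33)
S⁴ = 33⁴ = 1185921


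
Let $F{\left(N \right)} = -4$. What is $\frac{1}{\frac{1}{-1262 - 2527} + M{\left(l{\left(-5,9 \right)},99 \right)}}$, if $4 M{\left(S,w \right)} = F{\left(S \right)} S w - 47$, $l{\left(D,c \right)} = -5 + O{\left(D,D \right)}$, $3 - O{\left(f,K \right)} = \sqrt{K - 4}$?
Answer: $\frac{42782371956}{28230195259825} - \frac{68222187792 i}{28230195259825} \approx 0.0015155 - 0.0024166 i$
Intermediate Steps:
$O{\left(f,K \right)} = 3 - \sqrt{-4 + K}$ ($O{\left(f,K \right)} = 3 - \sqrt{K - 4} = 3 - \sqrt{-4 + K}$)
$l{\left(D,c \right)} = -2 - \sqrt{-4 + D}$ ($l{\left(D,c \right)} = -5 - \left(-3 + \sqrt{-4 + D}\right) = -2 - \sqrt{-4 + D}$)
$M{\left(S,w \right)} = - \frac{47}{4} - S w$ ($M{\left(S,w \right)} = \frac{- 4 S w - 47}{4} = \frac{-47 - 4 S w}{4} = - \frac{47}{4} - S w$)
$\frac{1}{\frac{1}{-1262 - 2527} + M{\left(l{\left(-5,9 \right)},99 \right)}} = \frac{1}{\frac{1}{-1262 - 2527} - \left(\frac{47}{4} + \left(-2 - \sqrt{-4 - 5}\right) 99\right)} = \frac{1}{\frac{1}{-3789} - \left(\frac{47}{4} + \left(-2 - \sqrt{-9}\right) 99\right)} = \frac{1}{- \frac{1}{3789} - \left(\frac{47}{4} + \left(-2 - 3 i\right) 99\right)} = \frac{1}{- \frac{1}{3789} + \left(- \frac{47}{4} + \left(198 + 297 i\right)\right)} = \frac{1}{- \frac{1}{3789} + \left(\frac{745}{4} + 297 i\right)} = \frac{1}{\frac{2822801}{15156} + 297 i} = \frac{229704336 \left(\frac{2822801}{15156} - 297 i\right)}{28230195259825}$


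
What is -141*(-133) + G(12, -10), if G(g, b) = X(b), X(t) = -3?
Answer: 18750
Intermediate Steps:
G(g, b) = -3
-141*(-133) + G(12, -10) = -141*(-133) - 3 = 18753 - 3 = 18750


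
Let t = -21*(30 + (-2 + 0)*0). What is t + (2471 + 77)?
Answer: 1918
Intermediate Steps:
t = -630 (t = -21*(30 - 2*0) = -21*(30 + 0) = -21*30 = -630)
t + (2471 + 77) = -630 + (2471 + 77) = -630 + 2548 = 1918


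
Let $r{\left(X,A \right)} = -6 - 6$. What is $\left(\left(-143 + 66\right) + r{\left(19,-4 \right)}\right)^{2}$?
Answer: $7921$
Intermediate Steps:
$r{\left(X,A \right)} = -12$
$\left(\left(-143 + 66\right) + r{\left(19,-4 \right)}\right)^{2} = \left(\left(-143 + 66\right) - 12\right)^{2} = \left(-77 - 12\right)^{2} = \left(-89\right)^{2} = 7921$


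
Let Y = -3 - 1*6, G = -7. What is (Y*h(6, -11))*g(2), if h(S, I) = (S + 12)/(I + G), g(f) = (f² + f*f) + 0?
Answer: 72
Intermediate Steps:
g(f) = 2*f² (g(f) = (f² + f²) + 0 = 2*f² + 0 = 2*f²)
h(S, I) = (12 + S)/(-7 + I) (h(S, I) = (S + 12)/(I - 7) = (12 + S)/(-7 + I))
Y = -9 (Y = -3 - 6 = -9)
(Y*h(6, -11))*g(2) = (-9*(12 + 6)/(-7 - 11))*(2*2²) = (-9*18/(-18))*(2*4) = -(-1)*18/2*8 = -9*(-1)*8 = 9*8 = 72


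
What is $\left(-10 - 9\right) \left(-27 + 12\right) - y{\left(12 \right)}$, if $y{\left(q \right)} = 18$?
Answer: $267$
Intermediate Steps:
$\left(-10 - 9\right) \left(-27 + 12\right) - y{\left(12 \right)} = \left(-10 - 9\right) \left(-27 + 12\right) - 18 = \left(-19\right) \left(-15\right) - 18 = 285 - 18 = 267$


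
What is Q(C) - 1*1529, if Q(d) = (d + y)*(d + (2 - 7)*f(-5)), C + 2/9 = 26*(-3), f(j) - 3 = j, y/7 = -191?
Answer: 7696669/81 ≈ 95021.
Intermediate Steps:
y = -1337 (y = 7*(-191) = -1337)
f(j) = 3 + j
C = -704/9 (C = -2/9 + 26*(-3) = -2/9 - 78 = -704/9 ≈ -78.222)
Q(d) = (-1337 + d)*(10 + d) (Q(d) = (d - 1337)*(d + (2 - 7)*(3 - 5)) = (-1337 + d)*(d - 5*(-2)) = (-1337 + d)*(d + 10) = (-1337 + d)*(10 + d))
Q(C) - 1*1529 = (-13370 + (-704/9)**2 - 1327*(-704/9)) - 1*1529 = (-13370 + 495616/81 + 934208/9) - 1529 = 7820518/81 - 1529 = 7696669/81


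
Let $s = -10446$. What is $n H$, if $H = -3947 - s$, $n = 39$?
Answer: $253461$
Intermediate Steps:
$H = 6499$ ($H = -3947 - -10446 = -3947 + 10446 = 6499$)
$n H = 39 \cdot 6499 = 253461$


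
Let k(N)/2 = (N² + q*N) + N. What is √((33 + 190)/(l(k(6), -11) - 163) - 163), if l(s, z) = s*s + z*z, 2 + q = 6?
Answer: I*√49243953426/17382 ≈ 12.767*I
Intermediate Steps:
q = 4 (q = -2 + 6 = 4)
k(N) = 2*N² + 10*N (k(N) = 2*((N² + 4*N) + N) = 2*(N² + 5*N) = 2*N² + 10*N)
l(s, z) = s² + z²
√((33 + 190)/(l(k(6), -11) - 163) - 163) = √((33 + 190)/(((2*6*(5 + 6))² + (-11)²) - 163) - 163) = √(223/(((2*6*11)² + 121) - 163) - 163) = √(223/((132² + 121) - 163) - 163) = √(223/((17424 + 121) - 163) - 163) = √(223/(17545 - 163) - 163) = √(223/17382 - 163) = √(-2833043/17382) = I*√49243953426/17382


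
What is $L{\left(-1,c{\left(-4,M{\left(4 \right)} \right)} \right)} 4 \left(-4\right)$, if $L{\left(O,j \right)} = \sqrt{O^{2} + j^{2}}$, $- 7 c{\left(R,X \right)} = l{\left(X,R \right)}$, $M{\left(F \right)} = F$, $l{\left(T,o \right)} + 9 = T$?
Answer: $- \frac{16 \sqrt{74}}{7} \approx -19.662$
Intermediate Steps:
$l{\left(T,o \right)} = -9 + T$
$c{\left(R,X \right)} = \frac{9}{7} - \frac{X}{7}$ ($c{\left(R,X \right)} = - \frac{-9 + X}{7} = \frac{9}{7} - \frac{X}{7}$)
$L{\left(-1,c{\left(-4,M{\left(4 \right)} \right)} \right)} 4 \left(-4\right) = \sqrt{\left(-1\right)^{2} + \left(\frac{9}{7} - \frac{4}{7}\right)^{2}} \cdot 4 \left(-4\right) = \sqrt{1 + \left(\frac{9}{7} - \frac{4}{7}\right)^{2}} \cdot 4 \left(-4\right) = \sqrt{1 + \left(\frac{5}{7}\right)^{2}} \cdot 4 \left(-4\right) = \sqrt{1 + \frac{25}{49}} \cdot 4 \left(-4\right) = \sqrt{\frac{74}{49}} \cdot 4 \left(-4\right) = \frac{\sqrt{74}}{7} \cdot 4 \left(-4\right) = \frac{4 \sqrt{74}}{7} \left(-4\right) = - \frac{16 \sqrt{74}}{7}$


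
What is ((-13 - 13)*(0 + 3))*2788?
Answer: -217464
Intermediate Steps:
((-13 - 13)*(0 + 3))*2788 = -26*3*2788 = -78*2788 = -217464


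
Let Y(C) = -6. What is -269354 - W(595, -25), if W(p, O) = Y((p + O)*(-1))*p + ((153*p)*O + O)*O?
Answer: -57163284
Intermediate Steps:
W(p, O) = -6*p + O*(O + 153*O*p) (W(p, O) = -6*p + ((153*p)*O + O)*O = -6*p + (153*O*p + O)*O = -6*p + (O + 153*O*p)*O = -6*p + O*(O + 153*O*p))
-269354 - W(595, -25) = -269354 - ((-25)**2 - 6*595 + 153*595*(-25)**2) = -269354 - (625 - 3570 + 153*595*625) = -269354 - (625 - 3570 + 56896875) = -269354 - 1*56893930 = -269354 - 56893930 = -57163284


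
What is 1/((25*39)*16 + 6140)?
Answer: 1/21740 ≈ 4.5998e-5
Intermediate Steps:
1/((25*39)*16 + 6140) = 1/(975*16 + 6140) = 1/(15600 + 6140) = 1/21740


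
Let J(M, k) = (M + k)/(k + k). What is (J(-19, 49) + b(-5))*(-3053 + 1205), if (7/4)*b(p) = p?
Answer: 33000/7 ≈ 4714.3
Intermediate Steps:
b(p) = 4*p/7
J(M, k) = (M + k)/(2*k) (J(M, k) = (M + k)/((2*k)) = (M + k)*(1/(2*k)) = (M + k)/(2*k))
(J(-19, 49) + b(-5))*(-3053 + 1205) = ((½)*(-19 + 49)/49 + (4/7)*(-5))*(-3053 + 1205) = ((½)*(1/49)*30 - 20/7)*(-1848) = (15/49 - 20/7)*(-1848) = -125/49*(-1848) = 33000/7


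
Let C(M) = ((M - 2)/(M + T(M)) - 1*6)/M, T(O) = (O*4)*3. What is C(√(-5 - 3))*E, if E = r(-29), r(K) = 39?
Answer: ¾ + 231*I*√2/4 ≈ 0.75 + 81.671*I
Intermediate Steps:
T(O) = 12*O (T(O) = (4*O)*3 = 12*O)
E = 39
C(M) = (-6 + (-2 + M)/(13*M))/M (C(M) = ((M - 2)/(M + 12*M) - 1*6)/M = ((-2 + M)/((13*M)) - 6)/M = ((-2 + M)*(1/(13*M)) - 6)/M = ((-2 + M)/(13*M) - 6)/M = (-6 + (-2 + M)/(13*M))/M)
C(√(-5 - 3))*E = ((-2 - 77*√(-5 - 3))/(13*(√(-5 - 3))²))*39 = ((-2 - 154*I*√2)/(13*(√(-8))²))*39 = ((-2 - 154*I*√2)/(13*(2*I*√2)²))*39 = ((1/13)*(-⅛)*(-2 - 154*I*√2))*39 = (1/52 + 77*I*√2/52)*39 = ¾ + 231*I*√2/4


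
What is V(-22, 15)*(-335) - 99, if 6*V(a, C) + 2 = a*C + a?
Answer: 19666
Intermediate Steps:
V(a, C) = -⅓ + a/6 + C*a/6 (V(a, C) = -⅓ + (a*C + a)/6 = -⅓ + (C*a + a)/6 = -⅓ + (a + C*a)/6 = -⅓ + (a/6 + C*a/6) = -⅓ + a/6 + C*a/6)
V(-22, 15)*(-335) - 99 = (-⅓ + (⅙)*(-22) + (⅙)*15*(-22))*(-335) - 99 = (-⅓ - 11/3 - 55)*(-335) - 99 = -59*(-335) - 99 = 19765 - 99 = 19666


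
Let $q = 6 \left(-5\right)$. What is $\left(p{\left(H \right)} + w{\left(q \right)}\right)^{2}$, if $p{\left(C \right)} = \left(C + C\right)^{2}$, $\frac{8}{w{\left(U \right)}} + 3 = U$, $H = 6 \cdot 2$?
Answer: $\frac{361000000}{1089} \approx 3.315 \cdot 10^{5}$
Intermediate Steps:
$q = -30$
$H = 12$
$w{\left(U \right)} = \frac{8}{-3 + U}$
$p{\left(C \right)} = 4 C^{2}$ ($p{\left(C \right)} = \left(2 C\right)^{2} = 4 C^{2}$)
$\left(p{\left(H \right)} + w{\left(q \right)}\right)^{2} = \left(4 \cdot 12^{2} + \frac{8}{-3 - 30}\right)^{2} = \left(4 \cdot 144 + \frac{8}{-33}\right)^{2} = \left(576 + 8 \left(- \frac{1}{33}\right)\right)^{2} = \left(576 - \frac{8}{33}\right)^{2} = \left(\frac{19000}{33}\right)^{2} = \frac{361000000}{1089}$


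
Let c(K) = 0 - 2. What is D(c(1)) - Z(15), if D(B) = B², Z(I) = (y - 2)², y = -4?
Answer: -32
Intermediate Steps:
Z(I) = 36 (Z(I) = (-4 - 2)² = (-6)² = 36)
c(K) = -2
D(c(1)) - Z(15) = (-2)² - 1*36 = 4 - 36 = -32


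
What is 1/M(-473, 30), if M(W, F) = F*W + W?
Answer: -1/14663 ≈ -6.8199e-5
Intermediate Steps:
M(W, F) = W + F*W
1/M(-473, 30) = 1/(-473*(1 + 30)) = 1/(-473*31) = 1/(-14663) = -1/14663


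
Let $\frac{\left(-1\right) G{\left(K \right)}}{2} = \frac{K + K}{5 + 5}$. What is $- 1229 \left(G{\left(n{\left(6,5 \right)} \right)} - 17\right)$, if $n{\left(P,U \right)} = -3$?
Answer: $\frac{97091}{5} \approx 19418.0$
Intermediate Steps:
$G{\left(K \right)} = - \frac{2 K}{5}$ ($G{\left(K \right)} = - 2 \frac{K + K}{5 + 5} = - 2 \frac{2 K}{10} = - 2 \cdot 2 K \frac{1}{10} = - 2 \frac{K}{5} = - \frac{2 K}{5}$)
$- 1229 \left(G{\left(n{\left(6,5 \right)} \right)} - 17\right) = - 1229 \left(\left(- \frac{2}{5}\right) \left(-3\right) - 17\right) = - 1229 \left(\frac{6}{5} - 17\right) = \left(-1229\right) \left(- \frac{79}{5}\right) = \frac{97091}{5}$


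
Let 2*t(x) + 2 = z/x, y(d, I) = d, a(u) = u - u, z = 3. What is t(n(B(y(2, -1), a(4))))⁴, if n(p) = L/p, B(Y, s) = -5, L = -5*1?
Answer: 1/16 ≈ 0.062500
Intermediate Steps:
a(u) = 0
L = -5
n(p) = -5/p
t(x) = -1 + 3/(2*x) (t(x) = -1 + (3/x)/2 = -1 + 3/(2*x))
t(n(B(y(2, -1), a(4))))⁴ = ((3/2 - (-5)/(-5))/((-5/(-5))))⁴ = ((3/2 - (-5)*(-1)/5)/((-5*(-⅕))))⁴ = ((3/2 - 1*1)/1)⁴ = (1*(3/2 - 1))⁴ = (1*(½))⁴ = (½)⁴ = 1/16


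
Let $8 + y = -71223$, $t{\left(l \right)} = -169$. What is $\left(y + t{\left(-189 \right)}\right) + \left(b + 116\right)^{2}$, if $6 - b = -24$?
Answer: $-50084$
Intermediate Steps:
$b = 30$ ($b = 6 - -24 = 6 + 24 = 30$)
$y = -71231$ ($y = -8 - 71223 = -71231$)
$\left(y + t{\left(-189 \right)}\right) + \left(b + 116\right)^{2} = \left(-71231 - 169\right) + \left(30 + 116\right)^{2} = -71400 + 146^{2} = -71400 + 21316 = -50084$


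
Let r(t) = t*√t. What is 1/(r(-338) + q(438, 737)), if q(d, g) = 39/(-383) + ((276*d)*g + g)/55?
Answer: 2970291805555/4811683623015922278 + 8056893325*I*√2/4811683623015922278 ≈ 6.1731e-7 + 2.368e-9*I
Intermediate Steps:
r(t) = t^(3/2)
q(d, g) = -39/383 + g/55 + 276*d*g/55 (q(d, g) = 39*(-1/383) + (276*d*g + g)*(1/55) = -39/383 + (g + 276*d*g)*(1/55) = -39/383 + (g/55 + 276*d*g/55) = -39/383 + g/55 + 276*d*g/55)
1/(r(-338) + q(438, 737)) = 1/((-338)^(3/2) + (-39/383 + (1/55)*737 + (276/55)*438*737)) = 1/(-4394*I*√2 + (-39/383 + 67/5 + 8099496/5)) = 1/(-4394*I*√2 + 3102132434/1915) = 1/(3102132434/1915 - 4394*I*√2)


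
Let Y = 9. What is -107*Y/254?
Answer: -963/254 ≈ -3.7913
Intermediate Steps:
-107*Y/254 = -107*9/254 = -963*1/254 = -963/254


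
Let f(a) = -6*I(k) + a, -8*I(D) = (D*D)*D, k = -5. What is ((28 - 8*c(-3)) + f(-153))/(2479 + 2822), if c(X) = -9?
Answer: -587/21204 ≈ -0.027683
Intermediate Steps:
I(D) = -D³/8 (I(D) = -D*D*D/8 = -D²*D/8 = -D³/8)
f(a) = -375/4 + a (f(a) = -(-3)*(-5)³/4 + a = -(-3)*(-125)/4 + a = -6*125/8 + a = -375/4 + a)
((28 - 8*c(-3)) + f(-153))/(2479 + 2822) = ((28 - 8*(-9)) + (-375/4 - 153))/(2479 + 2822) = ((28 + 72) - 987/4)/5301 = (100 - 987/4)*(1/5301) = -587/4*1/5301 = -587/21204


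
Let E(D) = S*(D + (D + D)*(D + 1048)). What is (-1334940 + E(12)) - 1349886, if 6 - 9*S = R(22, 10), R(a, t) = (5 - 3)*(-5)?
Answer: -2639578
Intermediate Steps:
R(a, t) = -10 (R(a, t) = 2*(-5) = -10)
S = 16/9 (S = ⅔ - ⅑*(-10) = ⅔ + 10/9 = 16/9 ≈ 1.7778)
E(D) = 16*D/9 + 32*D*(1048 + D)/9 (E(D) = 16*(D + (D + D)*(D + 1048))/9 = 16*(D + (2*D)*(1048 + D))/9 = 16*(D + 2*D*(1048 + D))/9 = 16*D/9 + 32*D*(1048 + D)/9)
(-1334940 + E(12)) - 1349886 = (-1334940 + (16/9)*12*(2097 + 2*12)) - 1349886 = (-1334940 + (16/9)*12*(2097 + 24)) - 1349886 = (-1334940 + (16/9)*12*2121) - 1349886 = (-1334940 + 45248) - 1349886 = -1289692 - 1349886 = -2639578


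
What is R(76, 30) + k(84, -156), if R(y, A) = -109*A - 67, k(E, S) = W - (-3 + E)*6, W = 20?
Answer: -3803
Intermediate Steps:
k(E, S) = 38 - 6*E (k(E, S) = 20 - (-3 + E)*6 = 20 - (-18 + 6*E) = 20 + (18 - 6*E) = 38 - 6*E)
R(y, A) = -67 - 109*A
R(76, 30) + k(84, -156) = (-67 - 109*30) + (38 - 6*84) = (-67 - 3270) + (38 - 504) = -3337 - 466 = -3803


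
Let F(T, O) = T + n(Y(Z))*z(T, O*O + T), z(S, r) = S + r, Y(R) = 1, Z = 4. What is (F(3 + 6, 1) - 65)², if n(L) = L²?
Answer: 1369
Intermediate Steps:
F(T, O) = O² + 3*T (F(T, O) = T + 1²*(T + (O*O + T)) = T + 1*(T + (O² + T)) = T + 1*(T + (T + O²)) = T + 1*(O² + 2*T) = T + (O² + 2*T) = O² + 3*T)
(F(3 + 6, 1) - 65)² = ((1² + 3*(3 + 6)) - 65)² = ((1 + 3*9) - 65)² = ((1 + 27) - 65)² = (28 - 65)² = (-37)² = 1369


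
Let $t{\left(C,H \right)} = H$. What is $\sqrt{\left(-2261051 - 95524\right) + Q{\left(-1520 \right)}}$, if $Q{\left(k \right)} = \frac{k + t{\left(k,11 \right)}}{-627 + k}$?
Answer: $\frac{2 i \sqrt{2715721522338}}{2147} \approx 1535.1 i$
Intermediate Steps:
$Q{\left(k \right)} = \frac{11 + k}{-627 + k}$ ($Q{\left(k \right)} = \frac{k + 11}{-627 + k} = \frac{11 + k}{-627 + k}$)
$\sqrt{\left(-2261051 - 95524\right) + Q{\left(-1520 \right)}} = \sqrt{\left(-2261051 - 95524\right) + \frac{11 - 1520}{-627 - 1520}} = \sqrt{-2356575 + \frac{1}{-2147} \left(-1509\right)} = \sqrt{-2356575 - - \frac{1509}{2147}} = \sqrt{-2356575 + \frac{1509}{2147}} = \sqrt{- \frac{5059565016}{2147}} = \frac{2 i \sqrt{2715721522338}}{2147}$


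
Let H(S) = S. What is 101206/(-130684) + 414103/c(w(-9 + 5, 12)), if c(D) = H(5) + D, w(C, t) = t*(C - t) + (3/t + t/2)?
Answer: -108269858873/47242266 ≈ -2291.8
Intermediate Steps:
w(C, t) = t/2 + 3/t + t*(C - t) (w(C, t) = t*(C - t) + (3/t + t*(½)) = t*(C - t) + (3/t + t/2) = t*(C - t) + (t/2 + 3/t) = t/2 + 3/t + t*(C - t))
c(D) = 5 + D
101206/(-130684) + 414103/c(w(-9 + 5, 12)) = 101206/(-130684) + 414103/(5 + ((½)*12 - 1*12² + 3/12 + (-9 + 5)*12)) = 101206*(-1/130684) + 414103/(5 + (6 - 1*144 + 3*(1/12) - 4*12)) = -50603/65342 + 414103/(5 + (6 - 144 + ¼ - 48)) = -50603/65342 + 414103/(5 - 743/4) = -50603/65342 + 414103/(-723/4) = -50603/65342 + 414103*(-4/723) = -50603/65342 - 1656412/723 = -108269858873/47242266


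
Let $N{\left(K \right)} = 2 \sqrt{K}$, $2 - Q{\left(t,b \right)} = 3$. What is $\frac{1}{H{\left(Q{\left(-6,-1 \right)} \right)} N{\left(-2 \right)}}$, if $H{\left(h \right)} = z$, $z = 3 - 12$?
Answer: $\frac{i \sqrt{2}}{36} \approx 0.039284 i$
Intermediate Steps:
$Q{\left(t,b \right)} = -1$ ($Q{\left(t,b \right)} = 2 - 3 = -1$)
$z = -9$ ($z = 3 - 12 = -9$)
$H{\left(h \right)} = -9$
$\frac{1}{H{\left(Q{\left(-6,-1 \right)} \right)} N{\left(-2 \right)}} = \frac{1}{\left(-9\right) 2 \sqrt{-2}} = \frac{1}{\left(-9\right) 2 i \sqrt{2}} = \frac{1}{\left(-18\right) i \sqrt{2}} = \frac{i \sqrt{2}}{36}$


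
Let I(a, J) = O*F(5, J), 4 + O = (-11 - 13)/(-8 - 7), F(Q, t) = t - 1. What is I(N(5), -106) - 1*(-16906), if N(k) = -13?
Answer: 85814/5 ≈ 17163.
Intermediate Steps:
F(Q, t) = -1 + t
O = -12/5 (O = -4 + (-11 - 13)/(-8 - 7) = -4 - 24/(-15) = -4 - 24*(-1/15) = -4 + 8/5 = -12/5 ≈ -2.4000)
I(a, J) = 12/5 - 12*J/5 (I(a, J) = -12*(-1 + J)/5 = 12/5 - 12*J/5)
I(N(5), -106) - 1*(-16906) = (12/5 - 12/5*(-106)) - 1*(-16906) = (12/5 + 1272/5) + 16906 = 1284/5 + 16906 = 85814/5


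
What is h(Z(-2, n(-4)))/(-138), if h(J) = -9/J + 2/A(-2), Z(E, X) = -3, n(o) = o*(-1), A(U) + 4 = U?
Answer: -4/207 ≈ -0.019324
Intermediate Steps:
A(U) = -4 + U
n(o) = -o
h(J) = -1/3 - 9/J (h(J) = -9/J + 2/(-4 - 2) = -9/J + 2/(-6) = -9/J + 2*(-1/6) = -9/J - 1/3 = -1/3 - 9/J)
h(Z(-2, n(-4)))/(-138) = ((1/3)*(-27 - 1*(-3))/(-3))/(-138) = ((1/3)*(-1/3)*(-27 + 3))*(-1/138) = ((1/3)*(-1/3)*(-24))*(-1/138) = (8/3)*(-1/138) = -4/207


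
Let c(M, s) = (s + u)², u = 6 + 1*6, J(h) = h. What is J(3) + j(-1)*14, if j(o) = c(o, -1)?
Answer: 1697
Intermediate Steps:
u = 12 (u = 6 + 6 = 12)
c(M, s) = (12 + s)² (c(M, s) = (s + 12)² = (12 + s)²)
j(o) = 121 (j(o) = (12 - 1)² = 11² = 121)
J(3) + j(-1)*14 = 3 + 121*14 = 3 + 1694 = 1697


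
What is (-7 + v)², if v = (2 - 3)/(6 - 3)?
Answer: 484/9 ≈ 53.778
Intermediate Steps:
v = -⅓ (v = -1/3 = -1*⅓ = -⅓ ≈ -0.33333)
(-7 + v)² = (-7 - ⅓)² = (-22/3)² = 484/9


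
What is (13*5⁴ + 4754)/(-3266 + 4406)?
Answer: 4293/380 ≈ 11.297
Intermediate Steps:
(13*5⁴ + 4754)/(-3266 + 4406) = (13*625 + 4754)/1140 = (8125 + 4754)*(1/1140) = 12879*(1/1140) = 4293/380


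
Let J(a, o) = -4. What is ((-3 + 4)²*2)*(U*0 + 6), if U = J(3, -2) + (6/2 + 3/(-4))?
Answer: 12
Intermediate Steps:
U = -7/4 (U = -4 + (6/2 + 3/(-4)) = -4 + (6*(½) + 3*(-¼)) = -4 + (3 - ¾) = -4 + 9/4 = -7/4 ≈ -1.7500)
((-3 + 4)²*2)*(U*0 + 6) = ((-3 + 4)²*2)*(-7/4*0 + 6) = (1²*2)*(0 + 6) = (1*2)*6 = 2*6 = 12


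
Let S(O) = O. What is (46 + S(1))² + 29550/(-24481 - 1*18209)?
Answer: 3142422/1423 ≈ 2208.3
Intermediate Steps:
(46 + S(1))² + 29550/(-24481 - 1*18209) = (46 + 1)² + 29550/(-24481 - 1*18209) = 47² + 29550/(-24481 - 18209) = 2209 + 29550/(-42690) = 2209 + 29550*(-1/42690) = 2209 - 985/1423 = 3142422/1423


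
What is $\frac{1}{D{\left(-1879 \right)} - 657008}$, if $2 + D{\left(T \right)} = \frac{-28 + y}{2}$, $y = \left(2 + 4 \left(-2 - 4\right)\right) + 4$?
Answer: $- \frac{1}{657033} \approx -1.522 \cdot 10^{-6}$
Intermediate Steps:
$y = -18$ ($y = \left(2 + 4 \left(-6\right)\right) + 4 = \left(2 - 24\right) + 4 = -22 + 4 = -18$)
$D{\left(T \right)} = -25$ ($D{\left(T \right)} = -2 + \frac{-28 - 18}{2} = -2 + \frac{1}{2} \left(-46\right) = -2 - 23 = -25$)
$\frac{1}{D{\left(-1879 \right)} - 657008} = \frac{1}{-25 - 657008} = \frac{1}{-657033} = - \frac{1}{657033}$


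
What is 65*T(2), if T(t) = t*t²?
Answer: 520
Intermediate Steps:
T(t) = t³
65*T(2) = 65*2³ = 65*8 = 520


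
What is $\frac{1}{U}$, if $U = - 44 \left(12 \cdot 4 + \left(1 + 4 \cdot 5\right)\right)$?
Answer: $- \frac{1}{3036} \approx -0.00032938$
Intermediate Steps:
$U = -3036$ ($U = - 44 \left(48 + \left(1 + 20\right)\right) = - 44 \left(48 + 21\right) = - 44 \cdot 69 = \left(-1\right) 3036 = -3036$)
$\frac{1}{U} = \frac{1}{-3036} = - \frac{1}{3036}$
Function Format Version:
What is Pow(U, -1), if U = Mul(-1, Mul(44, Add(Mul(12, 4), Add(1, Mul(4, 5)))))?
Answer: Rational(-1, 3036) ≈ -0.00032938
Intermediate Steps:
U = -3036 (U = Mul(-1, Mul(44, Add(48, Add(1, 20)))) = Mul(-1, Mul(44, Add(48, 21))) = Mul(-1, Mul(44, 69)) = Mul(-1, 3036) = -3036)
Pow(U, -1) = Pow(-3036, -1) = Rational(-1, 3036)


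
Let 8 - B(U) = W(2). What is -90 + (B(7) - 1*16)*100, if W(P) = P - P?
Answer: -890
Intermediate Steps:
W(P) = 0
B(U) = 8 (B(U) = 8 - 1*0 = 8 + 0 = 8)
-90 + (B(7) - 1*16)*100 = -90 + (8 - 1*16)*100 = -90 + (8 - 16)*100 = -90 - 8*100 = -90 - 800 = -890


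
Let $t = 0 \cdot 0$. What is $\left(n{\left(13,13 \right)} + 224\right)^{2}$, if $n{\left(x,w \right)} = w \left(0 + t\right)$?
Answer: $50176$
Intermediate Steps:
$t = 0$
$n{\left(x,w \right)} = 0$ ($n{\left(x,w \right)} = w \left(0 + 0\right) = w 0 = 0$)
$\left(n{\left(13,13 \right)} + 224\right)^{2} = \left(0 + 224\right)^{2} = 224^{2} = 50176$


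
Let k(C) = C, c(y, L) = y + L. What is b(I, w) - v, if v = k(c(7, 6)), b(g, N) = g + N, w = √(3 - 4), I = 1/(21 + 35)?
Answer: -727/56 + I ≈ -12.982 + 1.0*I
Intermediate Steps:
I = 1/56 ≈ 0.017857
w = I (w = √(-1) = I ≈ 1.0*I)
c(y, L) = L + y
b(g, N) = N + g
v = 13 (v = 6 + 7 = 13)
b(I, w) - v = (I + 1/56) - 1*13 = (1/56 + I) - 13 = -727/56 + I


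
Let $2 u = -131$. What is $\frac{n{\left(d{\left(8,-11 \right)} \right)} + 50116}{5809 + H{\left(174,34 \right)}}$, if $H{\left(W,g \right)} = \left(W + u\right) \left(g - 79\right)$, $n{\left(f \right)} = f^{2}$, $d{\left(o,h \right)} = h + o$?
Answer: $\frac{100250}{1853} \approx 54.101$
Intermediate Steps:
$u = - \frac{131}{2}$ ($u = \frac{1}{2} \left(-131\right) = - \frac{131}{2} \approx -65.5$)
$H{\left(W,g \right)} = \left(-79 + g\right) \left(- \frac{131}{2} + W\right)$ ($H{\left(W,g \right)} = \left(W - \frac{131}{2}\right) \left(g - 79\right) = \left(- \frac{131}{2} + W\right) \left(-79 + g\right) = \left(-79 + g\right) \left(- \frac{131}{2} + W\right)$)
$\frac{n{\left(d{\left(8,-11 \right)} \right)} + 50116}{5809 + H{\left(174,34 \right)}} = \frac{\left(-11 + 8\right)^{2} + 50116}{5809 + \left(\frac{10349}{2} - 13746 - 2227 + 174 \cdot 34\right)} = \frac{\left(-3\right)^{2} + 50116}{5809 + \left(\frac{10349}{2} - 13746 - 2227 + 5916\right)} = \frac{9 + 50116}{5809 - \frac{9765}{2}} = \frac{50125}{\frac{1853}{2}} = 50125 \cdot \frac{2}{1853} = \frac{100250}{1853}$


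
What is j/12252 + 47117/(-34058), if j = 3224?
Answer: -116868623/104319654 ≈ -1.1203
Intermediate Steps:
j/12252 + 47117/(-34058) = 3224/12252 + 47117/(-34058) = 3224*(1/12252) + 47117*(-1/34058) = 806/3063 - 47117/34058 = -116868623/104319654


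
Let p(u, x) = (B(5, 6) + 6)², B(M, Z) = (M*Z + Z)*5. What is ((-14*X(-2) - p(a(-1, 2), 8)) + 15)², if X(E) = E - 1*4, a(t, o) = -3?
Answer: 1190043009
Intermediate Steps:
X(E) = -4 + E (X(E) = E - 4 = -4 + E)
B(M, Z) = 5*Z + 5*M*Z (B(M, Z) = (Z + M*Z)*5 = 5*Z + 5*M*Z)
p(u, x) = 34596 (p(u, x) = (5*6*(1 + 5) + 6)² = (5*6*6 + 6)² = (180 + 6)² = 186² = 34596)
((-14*X(-2) - p(a(-1, 2), 8)) + 15)² = ((-14*(-4 - 2) - 1*34596) + 15)² = ((-14*(-6) - 34596) + 15)² = ((84 - 34596) + 15)² = (-34512 + 15)² = (-34497)² = 1190043009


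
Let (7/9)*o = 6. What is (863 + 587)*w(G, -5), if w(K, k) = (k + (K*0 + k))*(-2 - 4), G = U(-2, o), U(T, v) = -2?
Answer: 87000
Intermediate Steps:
o = 54/7 (o = (9/7)*6 = 54/7 ≈ 7.7143)
G = -2
w(K, k) = -12*k (w(K, k) = (k + (0 + k))*(-6) = (k + k)*(-6) = (2*k)*(-6) = -12*k)
(863 + 587)*w(G, -5) = (863 + 587)*(-12*(-5)) = 1450*60 = 87000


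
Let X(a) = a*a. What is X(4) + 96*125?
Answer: 12016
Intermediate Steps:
X(a) = a²
X(4) + 96*125 = 4² + 96*125 = 16 + 12000 = 12016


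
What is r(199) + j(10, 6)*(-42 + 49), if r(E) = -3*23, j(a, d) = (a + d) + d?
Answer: 85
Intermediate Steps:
j(a, d) = a + 2*d
r(E) = -69
r(199) + j(10, 6)*(-42 + 49) = -69 + (10 + 2*6)*(-42 + 49) = -69 + (10 + 12)*7 = -69 + 22*7 = -69 + 154 = 85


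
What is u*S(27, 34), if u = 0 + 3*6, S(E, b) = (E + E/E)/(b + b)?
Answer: 126/17 ≈ 7.4118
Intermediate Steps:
S(E, b) = (1 + E)/(2*b) (S(E, b) = (E + 1)/((2*b)) = (1 + E)*(1/(2*b)) = (1 + E)/(2*b))
u = 18 (u = 0 + 18 = 18)
u*S(27, 34) = 18*((1/2)*(1 + 27)/34) = 18*((1/2)*(1/34)*28) = 18*(7/17) = 126/17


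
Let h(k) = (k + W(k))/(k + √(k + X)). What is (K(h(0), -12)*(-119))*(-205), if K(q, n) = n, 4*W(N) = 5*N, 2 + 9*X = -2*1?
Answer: -292740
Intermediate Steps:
X = -4/9 (X = -2/9 + (-2*1)/9 = -2/9 + (⅑)*(-2) = -2/9 - 2/9 = -4/9 ≈ -0.44444)
W(N) = 5*N/4 (W(N) = (5*N)/4 = 5*N/4)
h(k) = 9*k/(4*(k + √(-4/9 + k))) (h(k) = (k + 5*k/4)/(k + √(k - 4/9)) = (9*k/4)/(k + √(-4/9 + k)) = 9*k/(4*(k + √(-4/9 + k))))
(K(h(0), -12)*(-119))*(-205) = -12*(-119)*(-205) = 1428*(-205) = -292740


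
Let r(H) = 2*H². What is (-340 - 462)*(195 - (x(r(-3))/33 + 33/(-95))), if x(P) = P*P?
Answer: -155490156/1045 ≈ -1.4879e+5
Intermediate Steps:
x(P) = P²
(-340 - 462)*(195 - (x(r(-3))/33 + 33/(-95))) = (-340 - 462)*(195 - ((2*(-3)²)²/33 + 33/(-95))) = -802*(195 - ((2*9)²*(1/33) + 33*(-1/95))) = -802*(195 - (18²*(1/33) - 33/95)) = -802*(195 - (324*(1/33) - 33/95)) = -802*(195 - (108/11 - 33/95)) = -802*(195 - 1*9897/1045) = -802*(195 - 9897/1045) = -802*193878/1045 = -155490156/1045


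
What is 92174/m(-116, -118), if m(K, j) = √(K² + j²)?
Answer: 46087*√5/185 ≈ 557.05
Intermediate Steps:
92174/m(-116, -118) = 92174/(√((-116)² + (-118)²)) = 92174/(√(13456 + 13924)) = 92174/(√27380) = 92174/((74*√5)) = 92174*(√5/370) = 46087*√5/185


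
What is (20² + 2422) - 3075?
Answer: -253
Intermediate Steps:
(20² + 2422) - 3075 = (400 + 2422) - 3075 = 2822 - 3075 = -253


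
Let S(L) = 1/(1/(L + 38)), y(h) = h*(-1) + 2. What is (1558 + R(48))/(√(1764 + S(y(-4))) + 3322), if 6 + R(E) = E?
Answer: 1328800/2758469 - 1600*√113/2758469 ≈ 0.47555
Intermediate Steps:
y(h) = 2 - h (y(h) = -h + 2 = 2 - h)
R(E) = -6 + E
S(L) = 38 + L (S(L) = 1/(1/(38 + L)) = 38 + L)
(1558 + R(48))/(√(1764 + S(y(-4))) + 3322) = (1558 + (-6 + 48))/(√(1764 + (38 + (2 - 1*(-4)))) + 3322) = (1558 + 42)/(√(1764 + (38 + (2 + 4))) + 3322) = 1600/(√(1764 + (38 + 6)) + 3322) = 1600/(√(1764 + 44) + 3322) = 1600/(√1808 + 3322) = 1600/(4*√113 + 3322) = 1600/(3322 + 4*√113)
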